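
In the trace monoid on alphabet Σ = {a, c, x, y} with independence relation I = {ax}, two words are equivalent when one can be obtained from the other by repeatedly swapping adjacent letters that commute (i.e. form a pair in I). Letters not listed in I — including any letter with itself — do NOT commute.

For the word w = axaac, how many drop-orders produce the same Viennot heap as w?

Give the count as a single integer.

piece 0:a — minimal
piece 1:x — minimal
piece 2:a rests on {0:a}
piece 3:a rests on {2:a}
piece 4:c rests on {1:x, 3:a}
minimal pieces: {0:a, 1:x}
ways to finish when only these pieces remain (= sum over removing one remaining piece with nothing left below it):
  1 left: {4}→1
  2 left: {1,4}→1  {3,4}→1
  3 left: {1,3,4}→2  {2,3,4}→1
  placing 0:a first → 3 extensions
  placing 1:x first → 1 extensions
total linear extensions = 4

4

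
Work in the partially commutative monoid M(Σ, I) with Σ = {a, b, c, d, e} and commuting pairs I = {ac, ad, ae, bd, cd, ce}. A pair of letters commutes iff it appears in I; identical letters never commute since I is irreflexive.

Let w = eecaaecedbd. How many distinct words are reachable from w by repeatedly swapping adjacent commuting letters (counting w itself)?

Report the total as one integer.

#0=e has no predecessor
#1=e depends on [0:e]
#2=c has no predecessor
#3=a has no predecessor
#4=a depends on [3:a]
#5=e depends on [1:e]
#6=c depends on [2:c]
#7=e depends on [5:e]
#8=d depends on [7:e]
#9=b depends on [4:a, 6:c, 7:e]
#10=d depends on [8:d]
sources: [0:e, 2:c, 3:a]
N(rest) = Σ N(rest − s) over sources s of rest; N(one piece) = 1:
  size 1 → [9]=1  [10]=1
  size 2 → [4,9]=1  [6,9]=1  [8,10]=1  [9,10]=2
  size 3 → [2,6,9]=1  [3,4,9]=1  [4,6,9]=2  [4,9,10]=3  [6,9,10]=3  [8,9,10]=3
  size 4 → [2,4,6,9]=3  [2,6,9,10]=4  [3,4,6,9]=3  [3,4,9,10]=4  [4,6,9,10]=8  [4,8,9,10]=6  [6,8,9,10]=6  [7,8,9,10]=3
  size 5 → [2,3,4,6,9]=6  [2,4,6,9,10]=15  [2,6,8,9,10]=10  [3,4,6,9,10]=15  [3,4,8,9,10]=10  [4,6,8,9,10]=20  [4,7,8,9,10]=9  [5,7,8,9,10]=3  [6,7,8,9,10]=9
  size 6 → [1,5,7,8,9,10]=3  [2,3,4,6,9,10]=36  [2,4,6,8,9,10]=45  [2,6,7,8,9,10]=19  [3,4,6,8,9,10]=45  [3,4,7,8,9,10]=19  [4,5,7,8,9,10]=12  [4,6,7,8,9,10]=38  [5,6,7,8,9,10]=12
  size 7 → [0,1,5,7,8,9,10]=3  [1,4,5,7,8,9,10]=15  [1,5,6,7,8,9,10]=15  [2,3,4,6,8,9,10]=126  [2,4,6,7,8,9,10]=102  [2,5,6,7,8,9,10]=31  [3,4,5,7,8,9,10]=31  [3,4,6,7,8,9,10]=102  [4,5,6,7,8,9,10]=62
  size 8 → [0,1,4,5,7,8,9,10]=18  [0,1,5,6,7,8,9,10]=18  [1,2,5,6,7,8,9,10]=46  [1,3,4,5,7,8,9,10]=46  [1,4,5,6,7,8,9,10]=92  [2,3,4,6,7,8,9,10]=330  [2,4,5,6,7,8,9,10]=195  [3,4,5,6,7,8,9,10]=195
  size 9 → [0,1,2,5,6,7,8,9,10]=64  [0,1,3,4,5,7,8,9,10]=64  [0,1,4,5,6,7,8,9,10]=128  [1,2,4,5,6,7,8,9,10]=333  [1,3,4,5,6,7,8,9,10]=333  [2,3,4,5,6,7,8,9,10]=720
  first=0(e) contributes 1386
  first=2(c) contributes 525
  first=3(a) contributes 525
|[w]| = 2436

2436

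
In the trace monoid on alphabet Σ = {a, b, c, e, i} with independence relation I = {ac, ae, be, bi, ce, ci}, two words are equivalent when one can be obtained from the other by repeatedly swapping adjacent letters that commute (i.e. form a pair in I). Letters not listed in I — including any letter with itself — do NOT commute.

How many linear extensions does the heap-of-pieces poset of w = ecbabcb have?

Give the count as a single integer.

piece 0:e — minimal
piece 1:c — minimal
piece 2:b rests on {1:c}
piece 3:a rests on {2:b}
piece 4:b rests on {3:a}
piece 5:c rests on {4:b}
piece 6:b rests on {5:c}
minimal pieces: {0:e, 1:c}
ways to finish when only these pieces remain (= sum over removing one remaining piece with nothing left below it):
  1 left: {0}→1  {6}→1
  2 left: {0,6}→2  {5,6}→1
  3 left: {0,5,6}→3  {4,5,6}→1
  4 left: {0,4,5,6}→4  {3,4,5,6}→1
  5 left: {0,3,4,5,6}→5  {2,3,4,5,6}→1
  placing 0:e first → 1 extensions
  placing 1:c first → 6 extensions
total linear extensions = 7

7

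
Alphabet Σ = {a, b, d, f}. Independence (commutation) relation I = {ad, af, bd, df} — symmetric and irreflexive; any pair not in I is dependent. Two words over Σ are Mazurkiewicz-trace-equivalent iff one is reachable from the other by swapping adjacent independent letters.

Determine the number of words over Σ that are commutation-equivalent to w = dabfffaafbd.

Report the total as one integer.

#0=d has no predecessor
#1=a has no predecessor
#2=b depends on [1:a]
#3=f depends on [2:b]
#4=f depends on [3:f]
#5=f depends on [4:f]
#6=a depends on [2:b]
#7=a depends on [6:a]
#8=f depends on [5:f]
#9=b depends on [7:a, 8:f]
#10=d depends on [0:d]
sources: [0:d, 1:a]
N(rest) = Σ N(rest − s) over sources s of rest; N(one piece) = 1:
  size 1 → [9]=1  [10]=1
  size 2 → [0,10]=1  [7,9]=1  [8,9]=1  [9,10]=2
  size 3 → [0,9,10]=3  [5,8,9]=1  [6,7,9]=1  [7,8,9]=2  [7,9,10]=3  [8,9,10]=3
  size 4 → [0,7,9,10]=6  [0,8,9,10]=6  [4,5,8,9]=1  [5,7,8,9]=3  [5,8,9,10]=4  [6,7,8,9]=3  [6,7,9,10]=4  [7,8,9,10]=8
  size 5 → [0,5,8,9,10]=10  [0,6,7,9,10]=10  [0,7,8,9,10]=20  [3,4,5,8,9]=1  [4,5,7,8,9]=4  [4,5,8,9,10]=5  [5,6,7,8,9]=6  [5,7,8,9,10]=15  [6,7,8,9,10]=15
  size 6 → [0,4,5,8,9,10]=15  [0,5,7,8,9,10]=45  [0,6,7,8,9,10]=45  [3,4,5,7,8,9]=5  [3,4,5,8,9,10]=6  [4,5,6,7,8,9]=10  [4,5,7,8,9,10]=24  [5,6,7,8,9,10]=36
  size 7 → [0,3,4,5,8,9,10]=21  [0,4,5,7,8,9,10]=84  [0,5,6,7,8,9,10]=126  [3,4,5,6,7,8,9]=15  [3,4,5,7,8,9,10]=35  [4,5,6,7,8,9,10]=70
  size 8 → [0,3,4,5,7,8,9,10]=140  [0,4,5,6,7,8,9,10]=280  [2,3,4,5,6,7,8,9]=15  [3,4,5,6,7,8,9,10]=120
  size 9 → [0,3,4,5,6,7,8,9,10]=540  [1,2,3,4,5,6,7,8,9]=15  [2,3,4,5,6,7,8,9,10]=135
  first=0(d) contributes 150
  first=1(a) contributes 675
|[w]| = 825

825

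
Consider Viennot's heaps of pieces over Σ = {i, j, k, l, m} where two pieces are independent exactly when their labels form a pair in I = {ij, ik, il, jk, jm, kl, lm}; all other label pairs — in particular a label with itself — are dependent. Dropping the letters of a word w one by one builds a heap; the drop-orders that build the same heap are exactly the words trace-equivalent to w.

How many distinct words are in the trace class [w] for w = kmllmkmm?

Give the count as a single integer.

drop 0:k onto floor
drop 1:m onto {0:k}
drop 2:l onto floor
drop 3:l onto {2:l}
drop 4:m onto {1:m}
drop 5:k onto {4:m}
drop 6:m onto {5:k}
drop 7:m onto {6:m}
ground layer = {0:k, 2:l}
drop-orders for the pieces not yet dropped (sum over which currently-grounded one goes next):
  1 to go: {3} 1  {7} 1
  2 to go: {2,3} 1  {3,7} 2  {6,7} 1
  3 to go: {2,3,7} 3  {3,6,7} 3  {5,6,7} 1
  4 to go: {2,3,6,7} 6  {3,5,6,7} 4  {4,5,6,7} 1
  5 to go: {1,4,5,6,7} 1  {2,3,5,6,7} 10  {3,4,5,6,7} 5
  6 to go: {0,1,4,5,6,7} 1  {1,3,4,5,6,7} 6  {2,3,4,5,6,7} 15
  if 0:k drops first: 21 orders
  if 2:l drops first: 7 orders
heap linearizations: 28

28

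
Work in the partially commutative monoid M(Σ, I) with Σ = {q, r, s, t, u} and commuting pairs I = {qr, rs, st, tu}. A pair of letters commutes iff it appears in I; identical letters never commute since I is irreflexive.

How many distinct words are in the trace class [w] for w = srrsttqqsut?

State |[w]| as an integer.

piece 0:s — minimal
piece 1:r — minimal
piece 2:r rests on {1:r}
piece 3:s rests on {0:s}
piece 4:t rests on {2:r}
piece 5:t rests on {4:t}
piece 6:q rests on {3:s, 5:t}
piece 7:q rests on {6:q}
piece 8:s rests on {7:q}
piece 9:u rests on {8:s}
piece 10:t rests on {7:q}
minimal pieces: {0:s, 1:r}
ways to finish when only these pieces remain (= sum over removing one remaining piece with nothing left below it):
  1 left: {9}→1  {10}→1
  2 left: {8,9}→1  {9,10}→2
  3 left: {8,9,10}→3
  4 left: {7,8,9,10}→3
  5 left: {6,7,8,9,10}→3
  6 left: {3,6,7,8,9,10}→3  {5,6,7,8,9,10}→3
  7 left: {0,3,6,7,8,9,10}→3  {3,5,6,7,8,9,10}→6  {4,5,6,7,8,9,10}→3
  8 left: {0,3,5,6,7,8,9,10}→9  {2,4,5,6,7,8,9,10}→3  {3,4,5,6,7,8,9,10}→9
  9 left: {0,3,4,5,6,7,8,9,10}→18  {1,2,4,5,6,7,8,9,10}→3  {2,3,4,5,6,7,8,9,10}→12
  placing 0:s first → 15 extensions
  placing 1:r first → 30 extensions
total linear extensions = 45

45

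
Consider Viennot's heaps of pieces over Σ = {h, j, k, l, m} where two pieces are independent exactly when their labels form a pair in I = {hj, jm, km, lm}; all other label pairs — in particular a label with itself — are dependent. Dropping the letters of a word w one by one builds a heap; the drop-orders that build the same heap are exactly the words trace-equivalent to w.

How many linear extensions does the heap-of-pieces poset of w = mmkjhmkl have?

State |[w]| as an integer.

piece 0:m — minimal
piece 1:m rests on {0:m}
piece 2:k — minimal
piece 3:j rests on {2:k}
piece 4:h rests on {1:m, 2:k}
piece 5:m rests on {4:h}
piece 6:k rests on {3:j, 4:h}
piece 7:l rests on {6:k}
minimal pieces: {0:m, 2:k}
ways to finish when only these pieces remain (= sum over removing one remaining piece with nothing left below it):
  1 left: {5}→1  {7}→1
  2 left: {5,7}→2  {6,7}→1
  3 left: {3,6,7}→1  {5,6,7}→3
  4 left: {3,5,6,7}→4  {4,5,6,7}→3
  5 left: {1,4,5,6,7}→3  {3,4,5,6,7}→7
  6 left: {0,1,4,5,6,7}→3  {1,3,4,5,6,7}→10  {2,3,4,5,6,7}→7
  placing 0:m first → 17 extensions
  placing 2:k first → 13 extensions
total linear extensions = 30

30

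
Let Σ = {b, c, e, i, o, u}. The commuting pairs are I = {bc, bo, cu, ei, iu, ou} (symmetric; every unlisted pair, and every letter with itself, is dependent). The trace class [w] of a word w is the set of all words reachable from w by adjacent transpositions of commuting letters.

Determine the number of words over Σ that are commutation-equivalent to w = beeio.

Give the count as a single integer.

piece 0:b — minimal
piece 1:e rests on {0:b}
piece 2:e rests on {1:e}
piece 3:i rests on {0:b}
piece 4:o rests on {2:e, 3:i}
minimal pieces: {0:b}
ways to finish when only these pieces remain (= sum over removing one remaining piece with nothing left below it):
  1 left: {4}→1
  2 left: {2,4}→1  {3,4}→1
  3 left: {1,2,4}→1  {2,3,4}→2
  placing 0:b first → 3 extensions

3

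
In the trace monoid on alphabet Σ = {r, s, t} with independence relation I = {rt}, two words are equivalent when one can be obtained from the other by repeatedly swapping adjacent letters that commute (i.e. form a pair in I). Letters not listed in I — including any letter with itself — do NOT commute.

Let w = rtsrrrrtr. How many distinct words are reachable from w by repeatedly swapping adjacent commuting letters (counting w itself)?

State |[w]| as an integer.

12

0(r) covers ∅
1(t) covers ∅
2(s) covers 0:r, 1:t
3(r) covers 2:s
4(r) covers 3:r
5(r) covers 4:r
6(r) covers 5:r
7(t) covers 2:s
8(r) covers 6:r
floor of heap: 0:r, 1:t
completions by unplaced set U, small U first (add the entries for U minus each lowest piece of U):
  |U|=1: {7}:1  {8}:1
  |U|=2: {6,8}:1  {7,8}:2
  |U|=3: {5,6,8}:1  {6,7,8}:3
  |U|=4: {4,5,6,8}:1  {5,6,7,8}:4
  |U|=5: {3,4,5,6,8}:1  {4,5,6,7,8}:5
  |U|=6: {3,4,5,6,7,8}:6
  |U|=7: {2,3,4,5,6,7,8}:6
  start at 0(r): 6
  start at 1(t): 6
sum over floor = 12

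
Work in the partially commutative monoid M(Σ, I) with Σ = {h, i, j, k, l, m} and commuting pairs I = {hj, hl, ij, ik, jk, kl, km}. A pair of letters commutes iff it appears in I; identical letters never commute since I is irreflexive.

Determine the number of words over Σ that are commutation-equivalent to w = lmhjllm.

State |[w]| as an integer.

4

#0=l has no predecessor
#1=m depends on [0:l]
#2=h depends on [1:m]
#3=j depends on [1:m]
#4=l depends on [3:j]
#5=l depends on [4:l]
#6=m depends on [2:h, 5:l]
sources: [0:l]
N(rest) = Σ N(rest − s) over sources s of rest; N(one piece) = 1:
  size 1 → [6]=1
  size 2 → [2,6]=1  [5,6]=1
  size 3 → [2,5,6]=2  [4,5,6]=1
  size 4 → [2,4,5,6]=3  [3,4,5,6]=1
  size 5 → [2,3,4,5,6]=4
  first=0(l) contributes 4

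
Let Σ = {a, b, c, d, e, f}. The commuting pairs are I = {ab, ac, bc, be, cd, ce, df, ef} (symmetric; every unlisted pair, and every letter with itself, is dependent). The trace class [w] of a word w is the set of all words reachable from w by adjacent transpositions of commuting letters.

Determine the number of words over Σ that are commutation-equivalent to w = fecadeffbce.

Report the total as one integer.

409

#0=f has no predecessor
#1=e has no predecessor
#2=c depends on [0:f]
#3=a depends on [0:f, 1:e]
#4=d depends on [3:a]
#5=e depends on [4:d]
#6=f depends on [2:c, 3:a]
#7=f depends on [6:f]
#8=b depends on [4:d, 7:f]
#9=c depends on [7:f]
#10=e depends on [5:e]
sources: [0:f, 1:e]
N(rest) = Σ N(rest − s) over sources s of rest; N(one piece) = 1:
  size 1 → [8]=1  [9]=1  [10]=1
  size 2 → [5,10]=1  [8,9]=2  [8,10]=2  [9,10]=2
  size 3 → [5,8,10]=3  [5,9,10]=3  [7,8,9]=2  [8,9,10]=6
  size 4 → [4,5,8,10]=3  [5,8,9,10]=12  [6,7,8,9]=2  [7,8,9,10]=8
  size 5 → [2,6,7,8,9]=2  [4,5,8,9,10]=15  [5,7,8,9,10]=20  [6,7,8,9,10]=10
  size 6 → [2,6,7,8,9,10]=12  [4,5,7,8,9,10]=35  [5,6,7,8,9,10]=30
  size 7 → [2,5,6,7,8,9,10]=42  [4,5,6,7,8,9,10]=65
  size 8 → [2,4,5,6,7,8,9,10]=107  [3,4,5,6,7,8,9,10]=65
  size 9 → [1,3,4,5,6,7,8,9,10]=65  [2,3,4,5,6,7,8,9,10]=172
  first=0(f) contributes 237
  first=1(e) contributes 172
|[w]| = 409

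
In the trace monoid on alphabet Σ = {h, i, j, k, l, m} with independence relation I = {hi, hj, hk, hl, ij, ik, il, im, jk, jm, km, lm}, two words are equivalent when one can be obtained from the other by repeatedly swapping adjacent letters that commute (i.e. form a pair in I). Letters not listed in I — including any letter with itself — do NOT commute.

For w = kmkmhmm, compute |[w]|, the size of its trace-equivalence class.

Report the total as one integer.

#0=k has no predecessor
#1=m has no predecessor
#2=k depends on [0:k]
#3=m depends on [1:m]
#4=h depends on [3:m]
#5=m depends on [4:h]
#6=m depends on [5:m]
sources: [0:k, 1:m]
N(rest) = Σ N(rest − s) over sources s of rest; N(one piece) = 1:
  size 1 → [2]=1  [6]=1
  size 2 → [0,2]=1  [2,6]=2  [5,6]=1
  size 3 → [0,2,6]=3  [2,5,6]=3  [4,5,6]=1
  size 4 → [0,2,5,6]=6  [2,4,5,6]=4  [3,4,5,6]=1
  size 5 → [0,2,4,5,6]=10  [1,3,4,5,6]=1  [2,3,4,5,6]=5
  first=0(k) contributes 6
  first=1(m) contributes 15
|[w]| = 21

21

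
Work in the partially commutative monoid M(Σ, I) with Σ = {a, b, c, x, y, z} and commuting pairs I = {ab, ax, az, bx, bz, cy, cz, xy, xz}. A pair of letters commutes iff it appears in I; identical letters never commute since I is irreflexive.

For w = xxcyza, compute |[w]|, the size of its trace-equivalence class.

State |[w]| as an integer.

14

drop 0:x onto floor
drop 1:x onto {0:x}
drop 2:c onto {1:x}
drop 3:y onto floor
drop 4:z onto {3:y}
drop 5:a onto {2:c, 3:y}
ground layer = {0:x, 3:y}
drop-orders for the pieces not yet dropped (sum over which currently-grounded one goes next):
  1 to go: {4} 1  {5} 1
  2 to go: {2,5} 1  {4,5} 2
  3 to go: {1,2,5} 1  {2,4,5} 3  {3,4,5} 2
  4 to go: {0,1,2,5} 1  {1,2,4,5} 4  {2,3,4,5} 5
  if 0:x drops first: 9 orders
  if 3:y drops first: 5 orders
heap linearizations: 14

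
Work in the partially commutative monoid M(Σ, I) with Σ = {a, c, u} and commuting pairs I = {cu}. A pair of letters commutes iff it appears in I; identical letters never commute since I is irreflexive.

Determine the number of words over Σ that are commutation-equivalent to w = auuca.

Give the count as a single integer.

3

#0=a has no predecessor
#1=u depends on [0:a]
#2=u depends on [1:u]
#3=c depends on [0:a]
#4=a depends on [2:u, 3:c]
sources: [0:a]
N(rest) = Σ N(rest − s) over sources s of rest; N(one piece) = 1:
  size 1 → [4]=1
  size 2 → [2,4]=1  [3,4]=1
  size 3 → [1,2,4]=1  [2,3,4]=2
  first=0(a) contributes 3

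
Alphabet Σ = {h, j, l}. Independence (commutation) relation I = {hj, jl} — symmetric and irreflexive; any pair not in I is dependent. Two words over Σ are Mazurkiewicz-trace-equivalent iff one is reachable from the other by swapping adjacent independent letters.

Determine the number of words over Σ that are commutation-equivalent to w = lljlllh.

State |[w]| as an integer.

drop 0:l onto floor
drop 1:l onto {0:l}
drop 2:j onto floor
drop 3:l onto {1:l}
drop 4:l onto {3:l}
drop 5:l onto {4:l}
drop 6:h onto {5:l}
ground layer = {0:l, 2:j}
drop-orders for the pieces not yet dropped (sum over which currently-grounded one goes next):
  1 to go: {2} 1  {6} 1
  2 to go: {2,6} 2  {5,6} 1
  3 to go: {2,5,6} 3  {4,5,6} 1
  4 to go: {2,4,5,6} 4  {3,4,5,6} 1
  5 to go: {1,3,4,5,6} 1  {2,3,4,5,6} 5
  if 0:l drops first: 6 orders
  if 2:j drops first: 1 orders
heap linearizations: 7

7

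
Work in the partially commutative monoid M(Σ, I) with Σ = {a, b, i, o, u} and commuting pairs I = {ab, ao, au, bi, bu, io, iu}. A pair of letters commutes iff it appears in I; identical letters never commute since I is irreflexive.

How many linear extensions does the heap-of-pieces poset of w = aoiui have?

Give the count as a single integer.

10

piece 0:a — minimal
piece 1:o — minimal
piece 2:i rests on {0:a}
piece 3:u rests on {1:o}
piece 4:i rests on {2:i}
minimal pieces: {0:a, 1:o}
ways to finish when only these pieces remain (= sum over removing one remaining piece with nothing left below it):
  1 left: {3}→1  {4}→1
  2 left: {1,3}→1  {2,4}→1  {3,4}→2
  3 left: {0,2,4}→1  {1,3,4}→3  {2,3,4}→3
  placing 0:a first → 6 extensions
  placing 1:o first → 4 extensions
total linear extensions = 10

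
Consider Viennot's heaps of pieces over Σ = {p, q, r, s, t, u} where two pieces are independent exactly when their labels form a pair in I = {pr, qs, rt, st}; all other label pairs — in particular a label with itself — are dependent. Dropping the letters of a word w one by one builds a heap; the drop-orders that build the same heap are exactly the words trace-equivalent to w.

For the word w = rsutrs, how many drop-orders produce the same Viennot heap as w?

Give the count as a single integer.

0(r) covers ∅
1(s) covers 0:r
2(u) covers 1:s
3(t) covers 2:u
4(r) covers 2:u
5(s) covers 4:r
floor of heap: 0:r
completions by unplaced set U, small U first (add the entries for U minus each lowest piece of U):
  |U|=1: {3}:1  {5}:1
  |U|=2: {3,5}:2  {4,5}:1
  |U|=3: {3,4,5}:3
  |U|=4: {2,3,4,5}:3
  start at 0(r): 3

3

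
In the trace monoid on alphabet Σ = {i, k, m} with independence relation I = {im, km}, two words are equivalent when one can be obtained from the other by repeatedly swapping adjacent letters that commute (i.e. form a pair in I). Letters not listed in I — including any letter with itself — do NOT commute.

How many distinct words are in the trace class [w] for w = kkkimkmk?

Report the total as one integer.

piece 0:k — minimal
piece 1:k rests on {0:k}
piece 2:k rests on {1:k}
piece 3:i rests on {2:k}
piece 4:m — minimal
piece 5:k rests on {3:i}
piece 6:m rests on {4:m}
piece 7:k rests on {5:k}
minimal pieces: {0:k, 4:m}
ways to finish when only these pieces remain (= sum over removing one remaining piece with nothing left below it):
  1 left: {6}→1  {7}→1
  2 left: {4,6}→1  {5,7}→1  {6,7}→2
  3 left: {3,5,7}→1  {4,6,7}→3  {5,6,7}→3
  4 left: {2,3,5,7}→1  {3,5,6,7}→4  {4,5,6,7}→6
  5 left: {1,2,3,5,7}→1  {2,3,5,6,7}→5  {3,4,5,6,7}→10
  6 left: {0,1,2,3,5,7}→1  {1,2,3,5,6,7}→6  {2,3,4,5,6,7}→15
  placing 0:k first → 21 extensions
  placing 4:m first → 7 extensions
total linear extensions = 28

28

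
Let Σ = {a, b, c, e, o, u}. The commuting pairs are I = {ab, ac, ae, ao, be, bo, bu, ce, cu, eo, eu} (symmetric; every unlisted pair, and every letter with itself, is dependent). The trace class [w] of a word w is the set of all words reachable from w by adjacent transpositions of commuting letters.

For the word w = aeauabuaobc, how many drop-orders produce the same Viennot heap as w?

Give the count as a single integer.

1100

#0=a has no predecessor
#1=e has no predecessor
#2=a depends on [0:a]
#3=u depends on [2:a]
#4=a depends on [3:u]
#5=b has no predecessor
#6=u depends on [4:a]
#7=a depends on [6:u]
#8=o depends on [6:u]
#9=b depends on [5:b]
#10=c depends on [8:o, 9:b]
sources: [0:a, 1:e, 5:b]
N(rest) = Σ N(rest − s) over sources s of rest; N(one piece) = 1:
  size 1 → [1]=1  [7]=1  [10]=1
  size 2 → [1,7]=2  [1,10]=2  [7,10]=2  [8,10]=1  [9,10]=1
  size 3 → [1,7,10]=6  [1,8,10]=3  [1,9,10]=3  [5,9,10]=1  [7,8,10]=3  [7,9,10]=3  [8,9,10]=2
  size 4 → [1,5,9,10]=4  [1,7,8,10]=12  [1,7,9,10]=12  [1,8,9,10]=8  [5,7,9,10]=4  [5,8,9,10]=3  [6,7,8,10]=3  [7,8,9,10]=8
  size 5 → [1,5,7,9,10]=20  [1,5,8,9,10]=15  [1,6,7,8,10]=15  [1,7,8,9,10]=40  [4,6,7,8,10]=3  [5,7,8,9,10]=15  [6,7,8,9,10]=11
  size 6 → [1,4,6,7,8,10]=18  [1,5,7,8,9,10]=90  [1,6,7,8,9,10]=66  [3,4,6,7,8,10]=3  [4,6,7,8,9,10]=14  [5,6,7,8,9,10]=26
  size 7 → [1,3,4,6,7,8,10]=21  [1,4,6,7,8,9,10]=98  [1,5,6,7,8,9,10]=182  [2,3,4,6,7,8,10]=3  [3,4,6,7,8,9,10]=17  [4,5,6,7,8,9,10]=40
  size 8 → [0,2,3,4,6,7,8,10]=3  [1,2,3,4,6,7,8,10]=24  [1,3,4,6,7,8,9,10]=136  [1,4,5,6,7,8,9,10]=320  [2,3,4,6,7,8,9,10]=20  [3,4,5,6,7,8,9,10]=57
  size 9 → [0,1,2,3,4,6,7,8,10]=27  [0,2,3,4,6,7,8,9,10]=23  [1,2,3,4,6,7,8,9,10]=180  [1,3,4,5,6,7,8,9,10]=513  [2,3,4,5,6,7,8,9,10]=77
  first=0(a) contributes 770
  first=1(e) contributes 100
  first=5(b) contributes 230
|[w]| = 1100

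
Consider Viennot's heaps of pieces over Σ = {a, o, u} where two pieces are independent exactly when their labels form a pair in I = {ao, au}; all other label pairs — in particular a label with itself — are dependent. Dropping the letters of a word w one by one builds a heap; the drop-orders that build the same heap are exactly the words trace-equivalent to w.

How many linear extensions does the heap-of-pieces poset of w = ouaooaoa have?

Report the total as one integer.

56

drop 0:o onto floor
drop 1:u onto {0:o}
drop 2:a onto floor
drop 3:o onto {1:u}
drop 4:o onto {3:o}
drop 5:a onto {2:a}
drop 6:o onto {4:o}
drop 7:a onto {5:a}
ground layer = {0:o, 2:a}
drop-orders for the pieces not yet dropped (sum over which currently-grounded one goes next):
  1 to go: {6} 1  {7} 1
  2 to go: {4,6} 1  {5,7} 1  {6,7} 2
  3 to go: {2,5,7} 1  {3,4,6} 1  {4,6,7} 3  {5,6,7} 3
  4 to go: {1,3,4,6} 1  {2,5,6,7} 4  {3,4,6,7} 4  {4,5,6,7} 6
  5 to go: {0,1,3,4,6} 1  {1,3,4,6,7} 5  {2,4,5,6,7} 10  {3,4,5,6,7} 10
  6 to go: {0,1,3,4,6,7} 6  {1,3,4,5,6,7} 15  {2,3,4,5,6,7} 20
  if 0:o drops first: 35 orders
  if 2:a drops first: 21 orders
heap linearizations: 56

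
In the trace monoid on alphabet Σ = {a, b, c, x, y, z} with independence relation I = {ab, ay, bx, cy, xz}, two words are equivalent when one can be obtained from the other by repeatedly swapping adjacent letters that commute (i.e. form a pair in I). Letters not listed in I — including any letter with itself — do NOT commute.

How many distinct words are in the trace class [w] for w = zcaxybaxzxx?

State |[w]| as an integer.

24

drop 0:z onto floor
drop 1:c onto {0:z}
drop 2:a onto {1:c}
drop 3:x onto {2:a}
drop 4:y onto {3:x}
drop 5:b onto {4:y}
drop 6:a onto {3:x}
drop 7:x onto {4:y, 6:a}
drop 8:z onto {5:b, 6:a}
drop 9:x onto {7:x}
drop 10:x onto {9:x}
ground layer = {0:z}
drop-orders for the pieces not yet dropped (sum over which currently-grounded one goes next):
  1 to go: {8} 1  {10} 1
  2 to go: {5,8} 1  {8,10} 2  {9,10} 1
  3 to go: {5,8,10} 3  {7,9,10} 1  {8,9,10} 3
  4 to go: {5,8,9,10} 6  {7,8,9,10} 4
  5 to go: {5,7,8,9,10} 10  {6,7,8,9,10} 4
  6 to go: {4,5,7,8,9,10} 10  {5,6,7,8,9,10} 14
  7 to go: {4,5,6,7,8,9,10} 24
  8 to go: {3,4,5,6,7,8,9,10} 24
  9 to go: {2,3,4,5,6,7,8,9,10} 24
  if 0:z drops first: 24 orders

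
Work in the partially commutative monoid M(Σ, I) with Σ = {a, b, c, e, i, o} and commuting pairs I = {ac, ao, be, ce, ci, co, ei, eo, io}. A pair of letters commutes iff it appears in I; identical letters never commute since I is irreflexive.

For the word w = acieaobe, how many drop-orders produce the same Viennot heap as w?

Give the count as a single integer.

144

piece 0:a — minimal
piece 1:c — minimal
piece 2:i rests on {0:a}
piece 3:e rests on {0:a}
piece 4:a rests on {2:i, 3:e}
piece 5:o — minimal
piece 6:b rests on {1:c, 4:a, 5:o}
piece 7:e rests on {4:a}
minimal pieces: {0:a, 1:c, 5:o}
ways to finish when only these pieces remain (= sum over removing one remaining piece with nothing left below it):
  1 left: {6}→1  {7}→1
  2 left: {1,6}→1  {5,6}→1  {6,7}→2
  3 left: {1,5,6}→2  {1,6,7}→3  {4,6,7}→2  {5,6,7}→3
  4 left: {1,4,6,7}→5  {1,5,6,7}→8  {2,4,6,7}→2  {3,4,6,7}→2  {4,5,6,7}→5
  5 left: {1,2,4,6,7}→7  {1,3,4,6,7}→7  {1,4,5,6,7}→18  {2,3,4,6,7}→4  {2,4,5,6,7}→7  {3,4,5,6,7}→7
  6 left: {0,2,3,4,6,7}→4  {1,2,3,4,6,7}→18  {1,2,4,5,6,7}→32  {1,3,4,5,6,7}→32  {2,3,4,5,6,7}→18
  placing 0:a first → 100 extensions
  placing 1:c first → 22 extensions
  placing 5:o first → 22 extensions
total linear extensions = 144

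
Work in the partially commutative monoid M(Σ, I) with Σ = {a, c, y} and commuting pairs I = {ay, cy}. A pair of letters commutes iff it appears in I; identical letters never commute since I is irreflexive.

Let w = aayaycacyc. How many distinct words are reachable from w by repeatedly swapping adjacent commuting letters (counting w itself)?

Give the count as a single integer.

120

0(a) covers ∅
1(a) covers 0:a
2(y) covers ∅
3(a) covers 1:a
4(y) covers 2:y
5(c) covers 3:a
6(a) covers 5:c
7(c) covers 6:a
8(y) covers 4:y
9(c) covers 7:c
floor of heap: 0:a, 2:y
completions by unplaced set U, small U first (add the entries for U minus each lowest piece of U):
  |U|=1: {8}:1  {9}:1
  |U|=2: {4,8}:1  {7,9}:1  {8,9}:2
  |U|=3: {2,4,8}:1  {4,8,9}:3  {6,7,9}:1  {7,8,9}:3
  |U|=4: {2,4,8,9}:4  {4,7,8,9}:6  {5,6,7,9}:1  {6,7,8,9}:4
  |U|=5: {2,4,7,8,9}:10  {3,5,6,7,9}:1  {4,6,7,8,9}:10  {5,6,7,8,9}:5
  |U|=6: {1,3,5,6,7,9}:1  {2,4,6,7,8,9}:20  {3,5,6,7,8,9}:6  {4,5,6,7,8,9}:15
  |U|=7: {0,1,3,5,6,7,9}:1  {1,3,5,6,7,8,9}:7  {2,4,5,6,7,8,9}:35  {3,4,5,6,7,8,9}:21
  |U|=8: {0,1,3,5,6,7,8,9}:8  {1,3,4,5,6,7,8,9}:28  {2,3,4,5,6,7,8,9}:56
  start at 0(a): 84
  start at 2(y): 36
sum over floor = 120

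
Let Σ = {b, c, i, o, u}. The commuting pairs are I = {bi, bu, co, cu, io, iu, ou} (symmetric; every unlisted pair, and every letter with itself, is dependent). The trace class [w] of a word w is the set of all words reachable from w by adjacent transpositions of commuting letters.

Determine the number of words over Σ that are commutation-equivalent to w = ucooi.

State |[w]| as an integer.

30

0(u) covers ∅
1(c) covers ∅
2(o) covers ∅
3(o) covers 2:o
4(i) covers 1:c
floor of heap: 0:u, 1:c, 2:o
completions by unplaced set U, small U first (add the entries for U minus each lowest piece of U):
  |U|=1: {0}:1  {3}:1  {4}:1
  |U|=2: {0,3}:2  {0,4}:2  {1,4}:1  {2,3}:1  {3,4}:2
  |U|=3: {0,1,4}:3  {0,2,3}:3  {0,3,4}:6  {1,3,4}:3  {2,3,4}:3
  start at 0(u): 6
  start at 1(c): 12
  start at 2(o): 12
sum over floor = 30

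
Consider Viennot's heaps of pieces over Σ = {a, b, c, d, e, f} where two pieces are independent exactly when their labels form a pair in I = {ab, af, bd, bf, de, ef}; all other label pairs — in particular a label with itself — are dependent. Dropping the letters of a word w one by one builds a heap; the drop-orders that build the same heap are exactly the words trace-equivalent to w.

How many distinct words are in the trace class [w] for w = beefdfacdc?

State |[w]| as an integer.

30

drop 0:b onto floor
drop 1:e onto {0:b}
drop 2:e onto {1:e}
drop 3:f onto floor
drop 4:d onto {3:f}
drop 5:f onto {4:d}
drop 6:a onto {2:e, 4:d}
drop 7:c onto {5:f, 6:a}
drop 8:d onto {7:c}
drop 9:c onto {8:d}
ground layer = {0:b, 3:f}
drop-orders for the pieces not yet dropped (sum over which currently-grounded one goes next):
  1 to go: {9} 1
  2 to go: {8,9} 1
  3 to go: {7,8,9} 1
  4 to go: {5,7,8,9} 1  {6,7,8,9} 1
  5 to go: {2,6,7,8,9} 1  {5,6,7,8,9} 2
  6 to go: {1,2,6,7,8,9} 1  {2,5,6,7,8,9} 3  {4,5,6,7,8,9} 2
  7 to go: {0,1,2,6,7,8,9} 1  {1,2,5,6,7,8,9} 4  {2,4,5,6,7,8,9} 5  {3,4,5,6,7,8,9} 2
  8 to go: {0,1,2,5,6,7,8,9} 5  {1,2,4,5,6,7,8,9} 9  {2,3,4,5,6,7,8,9} 7
  if 0:b drops first: 16 orders
  if 3:f drops first: 14 orders
heap linearizations: 30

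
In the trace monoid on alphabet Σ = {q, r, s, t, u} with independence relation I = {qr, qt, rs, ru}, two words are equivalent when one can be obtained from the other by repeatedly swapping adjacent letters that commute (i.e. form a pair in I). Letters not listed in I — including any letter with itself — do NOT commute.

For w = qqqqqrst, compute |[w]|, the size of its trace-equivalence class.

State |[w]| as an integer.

7

piece 0:q — minimal
piece 1:q rests on {0:q}
piece 2:q rests on {1:q}
piece 3:q rests on {2:q}
piece 4:q rests on {3:q}
piece 5:r — minimal
piece 6:s rests on {4:q}
piece 7:t rests on {5:r, 6:s}
minimal pieces: {0:q, 5:r}
ways to finish when only these pieces remain (= sum over removing one remaining piece with nothing left below it):
  1 left: {7}→1
  2 left: {5,7}→1  {6,7}→1
  3 left: {4,6,7}→1  {5,6,7}→2
  4 left: {3,4,6,7}→1  {4,5,6,7}→3
  5 left: {2,3,4,6,7}→1  {3,4,5,6,7}→4
  6 left: {1,2,3,4,6,7}→1  {2,3,4,5,6,7}→5
  placing 0:q first → 6 extensions
  placing 5:r first → 1 extensions
total linear extensions = 7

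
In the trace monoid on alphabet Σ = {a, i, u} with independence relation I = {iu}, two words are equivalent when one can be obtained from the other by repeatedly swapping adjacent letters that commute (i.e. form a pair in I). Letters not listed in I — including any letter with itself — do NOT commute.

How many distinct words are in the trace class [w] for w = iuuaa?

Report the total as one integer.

3

#0=i has no predecessor
#1=u has no predecessor
#2=u depends on [1:u]
#3=a depends on [0:i, 2:u]
#4=a depends on [3:a]
sources: [0:i, 1:u]
N(rest) = Σ N(rest − s) over sources s of rest; N(one piece) = 1:
  size 1 → [4]=1
  size 2 → [3,4]=1
  size 3 → [0,3,4]=1  [2,3,4]=1
  first=0(i) contributes 1
  first=1(u) contributes 2
|[w]| = 3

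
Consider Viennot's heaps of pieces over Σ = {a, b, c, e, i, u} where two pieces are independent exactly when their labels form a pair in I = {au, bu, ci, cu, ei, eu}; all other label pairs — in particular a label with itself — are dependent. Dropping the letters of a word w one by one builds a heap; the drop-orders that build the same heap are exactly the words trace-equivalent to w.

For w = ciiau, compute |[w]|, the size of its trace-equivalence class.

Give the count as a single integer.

7

drop 0:c onto floor
drop 1:i onto floor
drop 2:i onto {1:i}
drop 3:a onto {0:c, 2:i}
drop 4:u onto {2:i}
ground layer = {0:c, 1:i}
drop-orders for the pieces not yet dropped (sum over which currently-grounded one goes next):
  1 to go: {3} 1  {4} 1
  2 to go: {0,3} 1  {3,4} 2
  3 to go: {0,3,4} 3  {2,3,4} 2
  if 0:c drops first: 2 orders
  if 1:i drops first: 5 orders
heap linearizations: 7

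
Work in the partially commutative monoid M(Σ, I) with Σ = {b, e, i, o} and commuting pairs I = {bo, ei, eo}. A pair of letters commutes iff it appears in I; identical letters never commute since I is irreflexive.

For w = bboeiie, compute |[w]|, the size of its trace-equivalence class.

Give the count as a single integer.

drop 0:b onto floor
drop 1:b onto {0:b}
drop 2:o onto floor
drop 3:e onto {1:b}
drop 4:i onto {1:b, 2:o}
drop 5:i onto {4:i}
drop 6:e onto {3:e}
ground layer = {0:b, 2:o}
drop-orders for the pieces not yet dropped (sum over which currently-grounded one goes next):
  1 to go: {5} 1  {6} 1
  2 to go: {3,6} 1  {4,5} 1  {5,6} 2
  3 to go: {2,4,5} 1  {3,5,6} 3  {4,5,6} 3
  4 to go: {2,4,5,6} 4  {3,4,5,6} 6
  5 to go: {1,3,4,5,6} 6  {2,3,4,5,6} 10
  if 0:b drops first: 16 orders
  if 2:o drops first: 6 orders
heap linearizations: 22

22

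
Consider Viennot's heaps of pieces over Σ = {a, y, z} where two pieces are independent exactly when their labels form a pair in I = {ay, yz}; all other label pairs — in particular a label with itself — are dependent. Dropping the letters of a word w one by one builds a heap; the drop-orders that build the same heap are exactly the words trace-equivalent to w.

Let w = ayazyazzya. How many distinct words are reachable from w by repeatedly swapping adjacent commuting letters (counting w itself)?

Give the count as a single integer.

120

0(a) covers ∅
1(y) covers ∅
2(a) covers 0:a
3(z) covers 2:a
4(y) covers 1:y
5(a) covers 3:z
6(z) covers 5:a
7(z) covers 6:z
8(y) covers 4:y
9(a) covers 7:z
floor of heap: 0:a, 1:y
completions by unplaced set U, small U first (add the entries for U minus each lowest piece of U):
  |U|=1: {8}:1  {9}:1
  |U|=2: {4,8}:1  {7,9}:1  {8,9}:2
  |U|=3: {1,4,8}:1  {4,8,9}:3  {6,7,9}:1  {7,8,9}:3
  |U|=4: {1,4,8,9}:4  {4,7,8,9}:6  {5,6,7,9}:1  {6,7,8,9}:4
  |U|=5: {1,4,7,8,9}:10  {3,5,6,7,9}:1  {4,6,7,8,9}:10  {5,6,7,8,9}:5
  |U|=6: {1,4,6,7,8,9}:20  {2,3,5,6,7,9}:1  {3,5,6,7,8,9}:6  {4,5,6,7,8,9}:15
  |U|=7: {0,2,3,5,6,7,9}:1  {1,4,5,6,7,8,9}:35  {2,3,5,6,7,8,9}:7  {3,4,5,6,7,8,9}:21
  |U|=8: {0,2,3,5,6,7,8,9}:8  {1,3,4,5,6,7,8,9}:56  {2,3,4,5,6,7,8,9}:28
  start at 0(a): 84
  start at 1(y): 36
sum over floor = 120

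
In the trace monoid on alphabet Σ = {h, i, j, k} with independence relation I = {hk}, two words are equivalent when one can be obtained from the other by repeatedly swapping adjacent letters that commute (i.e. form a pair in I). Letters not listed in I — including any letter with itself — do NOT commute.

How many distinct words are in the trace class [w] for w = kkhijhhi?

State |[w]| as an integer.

3

piece 0:k — minimal
piece 1:k rests on {0:k}
piece 2:h — minimal
piece 3:i rests on {1:k, 2:h}
piece 4:j rests on {3:i}
piece 5:h rests on {4:j}
piece 6:h rests on {5:h}
piece 7:i rests on {6:h}
minimal pieces: {0:k, 2:h}
ways to finish when only these pieces remain (= sum over removing one remaining piece with nothing left below it):
  1 left: {7}→1
  2 left: {6,7}→1
  3 left: {5,6,7}→1
  4 left: {4,5,6,7}→1
  5 left: {3,4,5,6,7}→1
  6 left: {1,3,4,5,6,7}→1  {2,3,4,5,6,7}→1
  placing 0:k first → 2 extensions
  placing 2:h first → 1 extensions
total linear extensions = 3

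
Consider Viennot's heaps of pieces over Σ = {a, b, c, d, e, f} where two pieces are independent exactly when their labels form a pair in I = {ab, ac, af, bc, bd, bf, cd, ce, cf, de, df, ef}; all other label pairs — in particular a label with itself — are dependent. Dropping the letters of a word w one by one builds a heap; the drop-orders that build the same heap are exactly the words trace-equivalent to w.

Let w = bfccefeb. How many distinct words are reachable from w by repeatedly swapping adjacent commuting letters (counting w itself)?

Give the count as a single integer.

drop 0:b onto floor
drop 1:f onto floor
drop 2:c onto floor
drop 3:c onto {2:c}
drop 4:e onto {0:b}
drop 5:f onto {1:f}
drop 6:e onto {4:e}
drop 7:b onto {6:e}
ground layer = {0:b, 1:f, 2:c}
drop-orders for the pieces not yet dropped (sum over which currently-grounded one goes next):
  1 to go: {3} 1  {5} 1  {7} 1
  2 to go: {1,5} 1  {2,3} 1  {3,5} 2  {3,7} 2  {5,7} 2  {6,7} 1
  3 to go: {1,3,5} 3  {1,5,7} 3  {2,3,5} 3  {2,3,7} 3  {3,5,7} 6  {3,6,7} 3  {4,6,7} 1  {5,6,7} 3
  4 to go: {0,4,6,7} 1  {1,2,3,5} 6  {1,3,5,7} 12  {1,5,6,7} 6  {2,3,5,7} 12  {2,3,6,7} 6  {3,4,6,7} 4  {3,5,6,7} 12  {4,5,6,7} 4
  5 to go: {0,3,4,6,7} 5  {0,4,5,6,7} 5  {1,2,3,5,7} 30  {1,3,5,6,7} 30  {1,4,5,6,7} 10  {2,3,4,6,7} 10  {2,3,5,6,7} 30  {3,4,5,6,7} 20
  6 to go: {0,1,4,5,6,7} 15  {0,2,3,4,6,7} 15  {0,3,4,5,6,7} 30  {1,2,3,5,6,7} 90  {1,3,4,5,6,7} 60  {2,3,4,5,6,7} 60
  if 0:b drops first: 210 orders
  if 1:f drops first: 105 orders
  if 2:c drops first: 105 orders
heap linearizations: 420

420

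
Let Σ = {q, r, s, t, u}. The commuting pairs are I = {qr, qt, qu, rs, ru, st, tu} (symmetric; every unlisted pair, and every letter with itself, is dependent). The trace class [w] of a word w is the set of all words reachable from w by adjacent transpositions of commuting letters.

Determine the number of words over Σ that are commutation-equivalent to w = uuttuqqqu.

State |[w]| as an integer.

piece 0:u — minimal
piece 1:u rests on {0:u}
piece 2:t — minimal
piece 3:t rests on {2:t}
piece 4:u rests on {1:u}
piece 5:q — minimal
piece 6:q rests on {5:q}
piece 7:q rests on {6:q}
piece 8:u rests on {4:u}
minimal pieces: {0:u, 2:t, 5:q}
ways to finish when only these pieces remain (= sum over removing one remaining piece with nothing left below it):
  1 left: {3}→1  {7}→1  {8}→1
  2 left: {2,3}→1  {3,7}→2  {3,8}→2  {4,8}→1  {6,7}→1  {7,8}→2
  3 left: {1,4,8}→1  {2,3,7}→3  {2,3,8}→3  {3,4,8}→3  {3,6,7}→3  {3,7,8}→6  {4,7,8}→3  {5,6,7}→1  {6,7,8}→3
  4 left: {0,1,4,8}→1  {1,3,4,8}→4  {1,4,7,8}→4  {2,3,4,8}→6  {2,3,6,7}→6  {2,3,7,8}→12  {3,4,7,8}→12  {3,5,6,7}→4  {3,6,7,8}→12  {4,6,7,8}→6  {5,6,7,8}→4
  5 left: {0,1,3,4,8}→5  {0,1,4,7,8}→5  {1,2,3,4,8}→10  {1,3,4,7,8}→20  {1,4,6,7,8}→10  {2,3,4,7,8}→30  {2,3,5,6,7}→10  {2,3,6,7,8}→30  {3,4,6,7,8}→30  {3,5,6,7,8}→20  {4,5,6,7,8}→10
  6 left: {0,1,2,3,4,8}→15  {0,1,3,4,7,8}→30  {0,1,4,6,7,8}→15  {1,2,3,4,7,8}→60  {1,3,4,6,7,8}→60  {1,4,5,6,7,8}→20  {2,3,4,6,7,8}→90  {2,3,5,6,7,8}→60  {3,4,5,6,7,8}→60
  7 left: {0,1,2,3,4,7,8}→105  {0,1,3,4,6,7,8}→105  {0,1,4,5,6,7,8}→35  {1,2,3,4,6,7,8}→210  {1,3,4,5,6,7,8}→140  {2,3,4,5,6,7,8}→210
  placing 0:u first → 560 extensions
  placing 2:t first → 280 extensions
  placing 5:q first → 420 extensions
total linear extensions = 1260

1260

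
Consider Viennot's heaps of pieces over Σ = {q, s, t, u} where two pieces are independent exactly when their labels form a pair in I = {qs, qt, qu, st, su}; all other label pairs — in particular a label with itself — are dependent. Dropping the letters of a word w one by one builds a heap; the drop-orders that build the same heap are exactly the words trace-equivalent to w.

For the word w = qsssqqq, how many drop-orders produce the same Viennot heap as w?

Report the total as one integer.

piece 0:q — minimal
piece 1:s — minimal
piece 2:s rests on {1:s}
piece 3:s rests on {2:s}
piece 4:q rests on {0:q}
piece 5:q rests on {4:q}
piece 6:q rests on {5:q}
minimal pieces: {0:q, 1:s}
ways to finish when only these pieces remain (= sum over removing one remaining piece with nothing left below it):
  1 left: {3}→1  {6}→1
  2 left: {2,3}→1  {3,6}→2  {5,6}→1
  3 left: {1,2,3}→1  {2,3,6}→3  {3,5,6}→3  {4,5,6}→1
  4 left: {0,4,5,6}→1  {1,2,3,6}→4  {2,3,5,6}→6  {3,4,5,6}→4
  5 left: {0,3,4,5,6}→5  {1,2,3,5,6}→10  {2,3,4,5,6}→10
  placing 0:q first → 20 extensions
  placing 1:s first → 15 extensions
total linear extensions = 35

35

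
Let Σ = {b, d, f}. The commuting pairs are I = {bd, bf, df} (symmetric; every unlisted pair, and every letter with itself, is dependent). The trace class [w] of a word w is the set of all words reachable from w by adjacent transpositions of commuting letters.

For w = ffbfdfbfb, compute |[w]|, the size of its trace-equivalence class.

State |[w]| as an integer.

#0=f has no predecessor
#1=f depends on [0:f]
#2=b has no predecessor
#3=f depends on [1:f]
#4=d has no predecessor
#5=f depends on [3:f]
#6=b depends on [2:b]
#7=f depends on [5:f]
#8=b depends on [6:b]
sources: [0:f, 2:b, 4:d]
N(rest) = Σ N(rest − s) over sources s of rest; N(one piece) = 1:
  size 1 → [4]=1  [7]=1  [8]=1
  size 2 → [4,7]=2  [4,8]=2  [5,7]=1  [6,8]=1  [7,8]=2
  size 3 → [2,6,8]=1  [3,5,7]=1  [4,5,7]=3  [4,6,8]=3  [4,7,8]=6  [5,7,8]=3  [6,7,8]=3
  size 4 → [1,3,5,7]=1  [2,4,6,8]=4  [2,6,7,8]=4  [3,4,5,7]=4  [3,5,7,8]=4  [4,5,7,8]=12  [4,6,7,8]=12  [5,6,7,8]=6
  size 5 → [0,1,3,5,7]=1  [1,3,4,5,7]=5  [1,3,5,7,8]=5  [2,4,6,7,8]=20  [2,5,6,7,8]=10  [3,4,5,7,8]=20  [3,5,6,7,8]=10  [4,5,6,7,8]=30
  size 6 → [0,1,3,4,5,7]=6  [0,1,3,5,7,8]=6  [1,3,4,5,7,8]=30  [1,3,5,6,7,8]=15  [2,3,5,6,7,8]=20  [2,4,5,6,7,8]=60  [3,4,5,6,7,8]=60
  size 7 → [0,1,3,4,5,7,8]=42  [0,1,3,5,6,7,8]=21  [1,2,3,5,6,7,8]=35  [1,3,4,5,6,7,8]=105  [2,3,4,5,6,7,8]=140
  first=0(f) contributes 280
  first=2(b) contributes 168
  first=4(d) contributes 56
|[w]| = 504

504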